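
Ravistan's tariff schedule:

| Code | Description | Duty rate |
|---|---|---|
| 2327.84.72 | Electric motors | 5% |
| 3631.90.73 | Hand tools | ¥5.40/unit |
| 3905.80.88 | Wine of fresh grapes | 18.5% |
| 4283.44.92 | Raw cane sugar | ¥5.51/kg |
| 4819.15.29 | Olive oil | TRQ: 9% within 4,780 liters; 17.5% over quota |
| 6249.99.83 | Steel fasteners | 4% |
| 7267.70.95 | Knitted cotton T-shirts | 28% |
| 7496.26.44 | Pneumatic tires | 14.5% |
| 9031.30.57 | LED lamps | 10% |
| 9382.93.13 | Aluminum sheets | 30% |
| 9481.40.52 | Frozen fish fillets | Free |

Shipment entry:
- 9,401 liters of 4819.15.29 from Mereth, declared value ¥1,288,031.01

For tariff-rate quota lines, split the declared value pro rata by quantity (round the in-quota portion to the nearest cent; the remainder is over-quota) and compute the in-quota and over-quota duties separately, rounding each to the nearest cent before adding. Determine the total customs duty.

Line 1 (4819.15.29, Mereth, 9,401 liters, ¥1,288,031.01):
Code 4819.15.29 is under a tariff-rate quota (threshold 4,780 liters). In-quota: 4,780 liters at 9%; over-quota: 4,621 liters at 17.5%.
Pro-rata value split: in-quota = ¥1,288,031.01 × 4,780/9,401 = ¥654,907.80; over-quota = ¥1,288,031.01 − ¥654,907.80 = ¥633,123.21.
In-quota duty = ¥654,907.80 × 9% = ¥58,941.70. Over-quota duty = ¥633,123.21 × 17.5% = ¥110,796.56.
Line duty = ¥58,941.70 + ¥110,796.56 = ¥169,738.26.

¥169,738.26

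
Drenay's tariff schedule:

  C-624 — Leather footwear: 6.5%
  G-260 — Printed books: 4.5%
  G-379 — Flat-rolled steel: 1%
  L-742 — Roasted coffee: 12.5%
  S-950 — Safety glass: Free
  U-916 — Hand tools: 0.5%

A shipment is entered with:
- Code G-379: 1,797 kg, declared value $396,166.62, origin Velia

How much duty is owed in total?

Line 1 (G-379, Velia, 1,797 kg, $396,166.62):
Base rate for G-379 is 1%.
Duty = $396,166.62 × 1% = $3,961.67.

$3,961.67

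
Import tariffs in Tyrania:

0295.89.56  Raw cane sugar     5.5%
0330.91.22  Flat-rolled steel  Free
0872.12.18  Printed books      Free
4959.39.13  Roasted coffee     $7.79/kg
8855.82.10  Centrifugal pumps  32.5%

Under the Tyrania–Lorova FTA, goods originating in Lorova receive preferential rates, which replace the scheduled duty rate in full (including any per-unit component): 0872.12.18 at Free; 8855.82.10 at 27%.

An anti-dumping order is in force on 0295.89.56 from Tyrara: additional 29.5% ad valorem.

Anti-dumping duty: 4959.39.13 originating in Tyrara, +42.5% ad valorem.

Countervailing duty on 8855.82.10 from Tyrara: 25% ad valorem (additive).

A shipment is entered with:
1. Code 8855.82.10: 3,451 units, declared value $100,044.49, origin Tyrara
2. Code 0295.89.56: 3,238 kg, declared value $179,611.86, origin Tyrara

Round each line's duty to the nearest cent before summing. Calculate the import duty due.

Line 1 (8855.82.10, Tyrara, 3,451 units, $100,044.49):
Base rate for 8855.82.10 is 32.5%.
8855.82.10 has an FTA preferential rate, but origin Tyrara is not Lorova; base rate stands.
Additional duty on 8855.82.10 from Tyrara: +25%. Applied ad valorem rate: 32.5% + 25% = 57.5%.
Duty = $100,044.49 × 57.5% = $57,525.58.
Line 2 (0295.89.56, Tyrara, 3,238 kg, $179,611.86):
Base rate for 0295.89.56 is 5.5%.
Additional duty on 0295.89.56 from Tyrara: +29.5%. Applied ad valorem rate: 5.5% + 29.5% = 35%.
Duty = $179,611.86 × 35% = $62,864.15.
Total = $57,525.58 + $62,864.15 = $120,389.73.

$120,389.73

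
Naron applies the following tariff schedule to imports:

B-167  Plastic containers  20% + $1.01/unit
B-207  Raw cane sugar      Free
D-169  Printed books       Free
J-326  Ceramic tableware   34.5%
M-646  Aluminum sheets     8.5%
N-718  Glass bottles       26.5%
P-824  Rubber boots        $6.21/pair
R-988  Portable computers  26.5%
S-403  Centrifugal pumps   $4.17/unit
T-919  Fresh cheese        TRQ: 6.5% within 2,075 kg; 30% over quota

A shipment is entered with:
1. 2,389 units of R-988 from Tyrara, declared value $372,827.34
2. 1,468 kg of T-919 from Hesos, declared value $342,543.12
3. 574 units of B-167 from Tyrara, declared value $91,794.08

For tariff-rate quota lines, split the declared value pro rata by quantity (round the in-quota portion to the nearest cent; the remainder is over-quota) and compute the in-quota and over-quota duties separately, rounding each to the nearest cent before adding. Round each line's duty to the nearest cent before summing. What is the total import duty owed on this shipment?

Line 1 (R-988, Tyrara, 2,389 units, $372,827.34):
Base rate for R-988 is 26.5%.
Duty = $372,827.34 × 26.5% = $98,799.25.
Line 2 (T-919, Hesos, 1,468 kg, $342,543.12):
Code T-919 is under a tariff-rate quota (threshold 2,075 kg). Quantity 1,468 kg is within the quota, so the in-quota rate 6.5% applies to the full value.
Duty = $342,543.12 × 6.5% = $22,265.30.
Line 3 (B-167, Tyrara, 574 units, $91,794.08):
Base rate for B-167 is 20% + $1.01/unit.
Duty = $91,794.08 × 20% + 574 × $1.01 = $18,938.56.
Total = $98,799.25 + $22,265.30 + $18,938.56 = $140,003.11.

$140,003.11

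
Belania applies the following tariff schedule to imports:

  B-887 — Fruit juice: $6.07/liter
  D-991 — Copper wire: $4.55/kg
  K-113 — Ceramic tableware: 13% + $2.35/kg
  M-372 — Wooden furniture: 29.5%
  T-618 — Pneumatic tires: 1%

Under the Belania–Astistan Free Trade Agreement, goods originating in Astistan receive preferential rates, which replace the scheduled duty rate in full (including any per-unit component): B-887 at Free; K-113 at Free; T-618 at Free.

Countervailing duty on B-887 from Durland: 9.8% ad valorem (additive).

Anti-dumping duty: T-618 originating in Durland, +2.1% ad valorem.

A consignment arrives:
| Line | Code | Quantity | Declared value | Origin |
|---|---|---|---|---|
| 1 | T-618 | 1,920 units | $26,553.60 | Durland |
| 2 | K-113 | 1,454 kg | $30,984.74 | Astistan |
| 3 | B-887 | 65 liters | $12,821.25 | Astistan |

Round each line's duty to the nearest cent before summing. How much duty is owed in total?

$823.16

Line 1 (T-618, Durland, 1,920 units, $26,553.60):
Base rate for T-618 is 1%.
T-618 has an FTA preferential rate, but origin Durland is not Astistan; base rate stands.
Additional duty on T-618 from Durland: +2.1%. Applied ad valorem rate: 1% + 2.1% = 3.1%.
Duty = $26,553.60 × 3.1% = $823.16.
Line 2 (K-113, Astistan, 1,454 kg, $30,984.74):
Base rate for K-113 is 13% + $2.35/kg.
Origin Astistan qualifies under the Belania–Astistan agreement and K-113 is covered: preferential rate Free applies instead.
Duty = $30,984.74 × 0% = $0.00.
Line 3 (B-887, Astistan, 65 liters, $12,821.25):
Base rate for B-887 is $6.07/liter.
Origin Astistan qualifies under the Belania–Astistan agreement and B-887 is covered: preferential rate Free applies instead.
The additional-duty order on B-887 targets Durland, not Astistan; it does not apply.
Duty = $12,821.25 × 0% = $0.00.
Total = $823.16 + $0.00 + $0.00 = $823.16.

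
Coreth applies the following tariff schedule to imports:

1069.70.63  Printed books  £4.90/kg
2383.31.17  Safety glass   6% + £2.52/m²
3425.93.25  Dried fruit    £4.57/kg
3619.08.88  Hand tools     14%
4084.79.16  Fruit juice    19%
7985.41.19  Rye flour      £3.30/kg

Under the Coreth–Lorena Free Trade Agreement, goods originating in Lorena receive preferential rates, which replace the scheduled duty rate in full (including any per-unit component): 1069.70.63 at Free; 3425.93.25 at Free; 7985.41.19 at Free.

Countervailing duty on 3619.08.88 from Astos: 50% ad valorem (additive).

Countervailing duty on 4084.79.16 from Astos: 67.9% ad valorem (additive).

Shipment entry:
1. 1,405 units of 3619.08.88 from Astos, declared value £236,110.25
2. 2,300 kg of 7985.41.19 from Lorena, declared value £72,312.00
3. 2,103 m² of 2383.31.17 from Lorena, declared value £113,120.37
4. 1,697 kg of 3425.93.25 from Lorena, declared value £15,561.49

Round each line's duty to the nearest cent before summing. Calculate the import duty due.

£163,197.34

Line 1 (3619.08.88, Astos, 1,405 units, £236,110.25):
Base rate for 3619.08.88 is 14%.
Additional duty on 3619.08.88 from Astos: +50%. Applied ad valorem rate: 14% + 50% = 64%.
Duty = £236,110.25 × 64% = £151,110.56.
Line 2 (7985.41.19, Lorena, 2,300 kg, £72,312.00):
Base rate for 7985.41.19 is £3.30/kg.
Origin Lorena qualifies under the Coreth–Lorena agreement and 7985.41.19 is covered: preferential rate Free applies instead.
Duty = £72,312.00 × 0% = £0.00.
Line 3 (2383.31.17, Lorena, 2,103 m², £113,120.37):
Base rate for 2383.31.17 is 6% + £2.52/m².
Origin Lorena is the FTA partner but 2383.31.17 is not on the preference list; base rate stands.
Duty = £113,120.37 × 6% + 2,103 × £2.52 = £12,086.78.
Line 4 (3425.93.25, Lorena, 1,697 kg, £15,561.49):
Base rate for 3425.93.25 is £4.57/kg.
Origin Lorena qualifies under the Coreth–Lorena agreement and 3425.93.25 is covered: preferential rate Free applies instead.
Duty = £15,561.49 × 0% = £0.00.
Total = £151,110.56 + £0.00 + £12,086.78 + £0.00 = £163,197.34.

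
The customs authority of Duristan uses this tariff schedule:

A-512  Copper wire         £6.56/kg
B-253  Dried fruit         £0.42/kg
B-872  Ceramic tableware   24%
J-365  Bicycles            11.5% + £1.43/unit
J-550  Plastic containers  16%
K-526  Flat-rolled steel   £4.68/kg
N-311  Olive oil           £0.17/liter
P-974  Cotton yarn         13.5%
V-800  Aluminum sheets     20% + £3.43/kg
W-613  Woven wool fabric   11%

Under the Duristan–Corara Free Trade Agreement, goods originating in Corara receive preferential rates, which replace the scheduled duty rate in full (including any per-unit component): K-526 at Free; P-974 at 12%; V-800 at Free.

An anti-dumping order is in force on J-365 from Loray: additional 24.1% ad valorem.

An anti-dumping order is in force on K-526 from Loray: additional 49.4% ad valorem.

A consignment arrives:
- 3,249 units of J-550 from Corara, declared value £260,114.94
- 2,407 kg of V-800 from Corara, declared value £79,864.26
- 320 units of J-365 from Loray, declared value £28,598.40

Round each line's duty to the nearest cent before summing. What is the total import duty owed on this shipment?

£52,257.02

Line 1 (J-550, Corara, 3,249 units, £260,114.94):
Base rate for J-550 is 16%.
Origin Corara is the FTA partner but J-550 is not on the preference list; base rate stands.
Duty = £260,114.94 × 16% = £41,618.39.
Line 2 (V-800, Corara, 2,407 kg, £79,864.26):
Base rate for V-800 is 20% + £3.43/kg.
Origin Corara qualifies under the Duristan–Corara agreement and V-800 is covered: preferential rate Free applies instead.
Duty = £79,864.26 × 0% = £0.00.
Line 3 (J-365, Loray, 320 units, £28,598.40):
Base rate for J-365 is 11.5% + £1.43/unit.
Additional duty on J-365 from Loray: +24.1%. Applied ad valorem rate: 11.5% + 24.1% = 35.6%.
Duty = £28,598.40 × 35.6% + 320 × £1.43 = £10,638.63.
Total = £41,618.39 + £0.00 + £10,638.63 = £52,257.02.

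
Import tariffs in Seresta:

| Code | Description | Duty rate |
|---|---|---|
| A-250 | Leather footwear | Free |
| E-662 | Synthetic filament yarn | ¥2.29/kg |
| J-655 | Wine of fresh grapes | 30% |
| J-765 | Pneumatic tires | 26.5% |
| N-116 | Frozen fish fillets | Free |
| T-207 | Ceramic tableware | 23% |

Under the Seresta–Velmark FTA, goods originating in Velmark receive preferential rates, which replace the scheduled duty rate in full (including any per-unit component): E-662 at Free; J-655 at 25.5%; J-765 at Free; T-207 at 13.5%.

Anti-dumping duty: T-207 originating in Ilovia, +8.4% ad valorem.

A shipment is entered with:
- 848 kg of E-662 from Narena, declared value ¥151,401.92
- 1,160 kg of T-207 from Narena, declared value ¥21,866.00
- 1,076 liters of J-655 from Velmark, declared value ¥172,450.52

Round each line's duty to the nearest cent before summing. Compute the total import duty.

¥50,945.98

Line 1 (E-662, Narena, 848 kg, ¥151,401.92):
Base rate for E-662 is ¥2.29/kg.
E-662 has an FTA preferential rate, but origin Narena is not Velmark; base rate stands.
Duty = 848 × ¥2.29 = ¥1,941.92.
Line 2 (T-207, Narena, 1,160 kg, ¥21,866.00):
Base rate for T-207 is 23%.
T-207 has an FTA preferential rate, but origin Narena is not Velmark; base rate stands.
The additional-duty order on T-207 targets Ilovia, not Narena; it does not apply.
Duty = ¥21,866.00 × 23% = ¥5,029.18.
Line 3 (J-655, Velmark, 1,076 liters, ¥172,450.52):
Base rate for J-655 is 30%.
Origin Velmark qualifies under the Seresta–Velmark agreement and J-655 is covered: preferential rate 25.5% applies instead.
Duty = ¥172,450.52 × 25.5% = ¥43,974.88.
Total = ¥1,941.92 + ¥5,029.18 + ¥43,974.88 = ¥50,945.98.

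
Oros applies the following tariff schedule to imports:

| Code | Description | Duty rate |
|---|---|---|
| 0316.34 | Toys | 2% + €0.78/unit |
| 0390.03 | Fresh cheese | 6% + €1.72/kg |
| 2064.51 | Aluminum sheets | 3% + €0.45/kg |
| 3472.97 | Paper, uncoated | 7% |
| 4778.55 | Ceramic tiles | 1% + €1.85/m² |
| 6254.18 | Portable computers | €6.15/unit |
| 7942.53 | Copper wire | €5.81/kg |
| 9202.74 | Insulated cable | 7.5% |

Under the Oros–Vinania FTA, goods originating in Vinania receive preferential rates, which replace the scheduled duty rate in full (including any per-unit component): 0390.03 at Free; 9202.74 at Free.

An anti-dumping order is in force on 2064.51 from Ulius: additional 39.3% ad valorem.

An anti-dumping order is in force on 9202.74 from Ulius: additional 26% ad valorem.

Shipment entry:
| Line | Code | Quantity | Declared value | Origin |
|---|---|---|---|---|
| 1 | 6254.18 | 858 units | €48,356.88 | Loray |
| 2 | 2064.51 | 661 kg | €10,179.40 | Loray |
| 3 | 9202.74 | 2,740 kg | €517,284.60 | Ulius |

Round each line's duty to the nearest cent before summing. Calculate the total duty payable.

Line 1 (6254.18, Loray, 858 units, €48,356.88):
Base rate for 6254.18 is €6.15/unit.
Duty = 858 × €6.15 = €5,276.70.
Line 2 (2064.51, Loray, 661 kg, €10,179.40):
Base rate for 2064.51 is 3% + €0.45/kg.
The additional-duty order on 2064.51 targets Ulius, not Loray; it does not apply.
Duty = €10,179.40 × 3% + 661 × €0.45 = €602.83.
Line 3 (9202.74, Ulius, 2,740 kg, €517,284.60):
Base rate for 9202.74 is 7.5%.
9202.74 has an FTA preferential rate, but origin Ulius is not Vinania; base rate stands.
Additional duty on 9202.74 from Ulius: +26%. Applied ad valorem rate: 7.5% + 26% = 33.5%.
Duty = €517,284.60 × 33.5% = €173,290.34.
Total = €5,276.70 + €602.83 + €173,290.34 = €179,169.87.

€179,169.87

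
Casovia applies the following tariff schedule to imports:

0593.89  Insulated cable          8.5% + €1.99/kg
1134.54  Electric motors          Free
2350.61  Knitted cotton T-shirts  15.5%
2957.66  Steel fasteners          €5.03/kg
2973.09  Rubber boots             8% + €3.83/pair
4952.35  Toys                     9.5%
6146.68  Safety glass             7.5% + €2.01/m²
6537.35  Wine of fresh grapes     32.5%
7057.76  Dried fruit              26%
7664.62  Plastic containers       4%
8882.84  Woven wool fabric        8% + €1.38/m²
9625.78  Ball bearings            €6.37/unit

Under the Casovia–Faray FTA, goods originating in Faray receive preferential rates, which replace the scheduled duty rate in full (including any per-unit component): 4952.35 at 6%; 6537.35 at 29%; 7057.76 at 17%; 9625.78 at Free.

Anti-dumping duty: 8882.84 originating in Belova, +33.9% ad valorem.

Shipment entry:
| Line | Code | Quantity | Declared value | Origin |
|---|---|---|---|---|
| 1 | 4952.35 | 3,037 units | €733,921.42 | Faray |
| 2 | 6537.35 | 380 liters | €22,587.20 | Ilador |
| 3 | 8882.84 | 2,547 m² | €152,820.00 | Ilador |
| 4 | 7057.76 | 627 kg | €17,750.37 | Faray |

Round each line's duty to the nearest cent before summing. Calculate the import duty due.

Line 1 (4952.35, Faray, 3,037 units, €733,921.42):
Base rate for 4952.35 is 9.5%.
Origin Faray qualifies under the Casovia–Faray agreement and 4952.35 is covered: preferential rate 6% applies instead.
Duty = €733,921.42 × 6% = €44,035.29.
Line 2 (6537.35, Ilador, 380 liters, €22,587.20):
Base rate for 6537.35 is 32.5%.
6537.35 has an FTA preferential rate, but origin Ilador is not Faray; base rate stands.
Duty = €22,587.20 × 32.5% = €7,340.84.
Line 3 (8882.84, Ilador, 2,547 m², €152,820.00):
Base rate for 8882.84 is 8% + €1.38/m².
The additional-duty order on 8882.84 targets Belova, not Ilador; it does not apply.
Duty = €152,820.00 × 8% + 2,547 × €1.38 = €15,740.46.
Line 4 (7057.76, Faray, 627 kg, €17,750.37):
Base rate for 7057.76 is 26%.
Origin Faray qualifies under the Casovia–Faray agreement and 7057.76 is covered: preferential rate 17% applies instead.
Duty = €17,750.37 × 17% = €3,017.56.
Total = €44,035.29 + €7,340.84 + €15,740.46 + €3,017.56 = €70,134.15.

€70,134.15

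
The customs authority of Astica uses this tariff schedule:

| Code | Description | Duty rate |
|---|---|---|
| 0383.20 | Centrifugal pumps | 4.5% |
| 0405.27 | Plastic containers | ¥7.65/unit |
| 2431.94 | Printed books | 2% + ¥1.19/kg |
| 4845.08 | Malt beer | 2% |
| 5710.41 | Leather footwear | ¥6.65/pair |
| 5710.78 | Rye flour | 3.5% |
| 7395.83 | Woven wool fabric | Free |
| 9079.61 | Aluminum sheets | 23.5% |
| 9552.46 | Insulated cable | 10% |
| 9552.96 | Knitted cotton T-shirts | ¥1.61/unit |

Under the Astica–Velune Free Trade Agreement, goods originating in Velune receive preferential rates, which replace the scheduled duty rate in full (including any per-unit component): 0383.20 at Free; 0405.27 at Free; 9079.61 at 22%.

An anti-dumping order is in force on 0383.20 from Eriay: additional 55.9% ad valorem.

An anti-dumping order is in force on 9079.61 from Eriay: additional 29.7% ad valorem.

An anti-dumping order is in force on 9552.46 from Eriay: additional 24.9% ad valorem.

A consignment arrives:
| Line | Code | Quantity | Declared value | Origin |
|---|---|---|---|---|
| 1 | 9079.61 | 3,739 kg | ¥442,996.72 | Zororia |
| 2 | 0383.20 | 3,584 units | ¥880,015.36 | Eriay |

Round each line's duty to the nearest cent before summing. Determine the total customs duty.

¥635,633.51

Line 1 (9079.61, Zororia, 3,739 kg, ¥442,996.72):
Base rate for 9079.61 is 23.5%.
9079.61 has an FTA preferential rate, but origin Zororia is not Velune; base rate stands.
The additional-duty order on 9079.61 targets Eriay, not Zororia; it does not apply.
Duty = ¥442,996.72 × 23.5% = ¥104,104.23.
Line 2 (0383.20, Eriay, 3,584 units, ¥880,015.36):
Base rate for 0383.20 is 4.5%.
0383.20 has an FTA preferential rate, but origin Eriay is not Velune; base rate stands.
Additional duty on 0383.20 from Eriay: +55.9%. Applied ad valorem rate: 4.5% + 55.9% = 60.4%.
Duty = ¥880,015.36 × 60.4% = ¥531,529.28.
Total = ¥104,104.23 + ¥531,529.28 = ¥635,633.51.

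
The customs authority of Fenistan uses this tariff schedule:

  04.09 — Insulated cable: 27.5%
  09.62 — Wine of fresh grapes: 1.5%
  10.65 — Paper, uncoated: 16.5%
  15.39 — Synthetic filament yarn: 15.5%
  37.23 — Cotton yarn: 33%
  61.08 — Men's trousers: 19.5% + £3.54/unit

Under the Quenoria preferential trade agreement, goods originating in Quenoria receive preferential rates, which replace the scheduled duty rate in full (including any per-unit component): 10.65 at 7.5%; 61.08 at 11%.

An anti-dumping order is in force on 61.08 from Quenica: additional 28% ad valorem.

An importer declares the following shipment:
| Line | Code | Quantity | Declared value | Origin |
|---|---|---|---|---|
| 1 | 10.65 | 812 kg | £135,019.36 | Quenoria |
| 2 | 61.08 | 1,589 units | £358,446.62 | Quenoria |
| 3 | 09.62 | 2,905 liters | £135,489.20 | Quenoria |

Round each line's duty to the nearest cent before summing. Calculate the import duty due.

Line 1 (10.65, Quenoria, 812 kg, £135,019.36):
Base rate for 10.65 is 16.5%.
Origin Quenoria qualifies under the Fenistan–Quenoria agreement and 10.65 is covered: preferential rate 7.5% applies instead.
Duty = £135,019.36 × 7.5% = £10,126.45.
Line 2 (61.08, Quenoria, 1,589 units, £358,446.62):
Base rate for 61.08 is 19.5% + £3.54/unit.
Origin Quenoria qualifies under the Fenistan–Quenoria agreement and 61.08 is covered: preferential rate 11% applies instead.
The additional-duty order on 61.08 targets Quenica, not Quenoria; it does not apply.
Duty = £358,446.62 × 11% = £39,429.13.
Line 3 (09.62, Quenoria, 2,905 liters, £135,489.20):
Base rate for 09.62 is 1.5%.
Origin Quenoria is the FTA partner but 09.62 is not on the preference list; base rate stands.
Duty = £135,489.20 × 1.5% = £2,032.34.
Total = £10,126.45 + £39,429.13 + £2,032.34 = £51,587.92.

£51,587.92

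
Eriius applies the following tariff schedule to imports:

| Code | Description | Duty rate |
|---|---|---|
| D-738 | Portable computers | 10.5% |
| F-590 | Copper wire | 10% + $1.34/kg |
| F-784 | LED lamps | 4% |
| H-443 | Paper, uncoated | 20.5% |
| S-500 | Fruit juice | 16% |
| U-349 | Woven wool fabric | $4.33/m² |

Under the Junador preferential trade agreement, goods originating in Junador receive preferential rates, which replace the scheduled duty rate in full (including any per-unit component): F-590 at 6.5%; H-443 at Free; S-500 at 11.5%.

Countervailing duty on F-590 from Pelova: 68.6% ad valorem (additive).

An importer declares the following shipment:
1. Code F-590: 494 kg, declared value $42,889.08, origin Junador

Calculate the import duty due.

$2,787.79

Line 1 (F-590, Junador, 494 kg, $42,889.08):
Base rate for F-590 is 10% + $1.34/kg.
Origin Junador qualifies under the Eriius–Junador agreement and F-590 is covered: preferential rate 6.5% applies instead.
The additional-duty order on F-590 targets Pelova, not Junador; it does not apply.
Duty = $42,889.08 × 6.5% = $2,787.79.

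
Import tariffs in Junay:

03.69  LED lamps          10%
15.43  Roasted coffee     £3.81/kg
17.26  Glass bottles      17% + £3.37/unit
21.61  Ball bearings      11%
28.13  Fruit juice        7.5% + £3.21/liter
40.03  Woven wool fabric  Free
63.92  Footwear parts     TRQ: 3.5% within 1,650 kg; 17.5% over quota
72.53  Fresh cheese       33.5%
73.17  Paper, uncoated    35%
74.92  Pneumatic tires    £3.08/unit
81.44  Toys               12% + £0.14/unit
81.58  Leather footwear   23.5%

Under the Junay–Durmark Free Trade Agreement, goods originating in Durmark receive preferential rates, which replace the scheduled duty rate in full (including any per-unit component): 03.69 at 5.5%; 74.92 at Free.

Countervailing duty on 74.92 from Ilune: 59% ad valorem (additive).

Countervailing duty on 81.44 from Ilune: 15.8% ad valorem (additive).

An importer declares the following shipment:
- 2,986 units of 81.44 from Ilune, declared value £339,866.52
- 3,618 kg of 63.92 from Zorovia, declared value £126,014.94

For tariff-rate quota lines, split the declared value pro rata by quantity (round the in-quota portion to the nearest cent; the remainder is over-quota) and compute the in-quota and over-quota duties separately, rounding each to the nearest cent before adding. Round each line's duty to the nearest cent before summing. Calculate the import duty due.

£108,907.81

Line 1 (81.44, Ilune, 2,986 units, £339,866.52):
Base rate for 81.44 is 12% + £0.14/unit.
Additional duty on 81.44 from Ilune: +15.8%. Applied ad valorem rate: 12% + 15.8% = 27.8%.
Duty = £339,866.52 × 27.8% + 2,986 × £0.14 = £94,900.93.
Line 2 (63.92, Zorovia, 3,618 kg, £126,014.94):
Code 63.92 is under a tariff-rate quota (threshold 1,650 kg). In-quota: 1,650 kg at 3.5%; over-quota: 1,968 kg at 17.5%.
Pro-rata value split: in-quota = £126,014.94 × 1,650/3,618 = £57,469.50; over-quota = £126,014.94 − £57,469.50 = £68,545.44.
In-quota duty = £57,469.50 × 3.5% = £2,011.43. Over-quota duty = £68,545.44 × 17.5% = £11,995.45.
Line duty = £2,011.43 + £11,995.45 = £14,006.88.
Total = £94,900.93 + £14,006.88 = £108,907.81.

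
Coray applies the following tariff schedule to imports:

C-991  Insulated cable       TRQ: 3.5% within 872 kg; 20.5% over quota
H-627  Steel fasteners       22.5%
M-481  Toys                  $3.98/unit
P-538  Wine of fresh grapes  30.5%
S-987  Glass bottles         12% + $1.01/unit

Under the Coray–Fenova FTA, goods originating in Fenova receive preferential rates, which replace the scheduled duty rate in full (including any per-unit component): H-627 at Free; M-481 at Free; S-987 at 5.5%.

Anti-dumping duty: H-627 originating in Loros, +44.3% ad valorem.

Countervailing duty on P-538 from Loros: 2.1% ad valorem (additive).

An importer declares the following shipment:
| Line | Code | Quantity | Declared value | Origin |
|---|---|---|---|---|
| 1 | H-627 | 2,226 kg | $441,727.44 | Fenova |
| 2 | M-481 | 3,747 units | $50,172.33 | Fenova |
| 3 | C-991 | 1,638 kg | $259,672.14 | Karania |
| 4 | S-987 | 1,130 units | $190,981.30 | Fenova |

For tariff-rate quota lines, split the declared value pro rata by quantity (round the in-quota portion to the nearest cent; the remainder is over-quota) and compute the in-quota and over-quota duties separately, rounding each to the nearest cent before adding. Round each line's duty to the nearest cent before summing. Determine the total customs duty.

Line 1 (H-627, Fenova, 2,226 kg, $441,727.44):
Base rate for H-627 is 22.5%.
Origin Fenova qualifies under the Coray–Fenova agreement and H-627 is covered: preferential rate Free applies instead.
The additional-duty order on H-627 targets Loros, not Fenova; it does not apply.
Duty = $441,727.44 × 0% = $0.00.
Line 2 (M-481, Fenova, 3,747 units, $50,172.33):
Base rate for M-481 is $3.98/unit.
Origin Fenova qualifies under the Coray–Fenova agreement and M-481 is covered: preferential rate Free applies instead.
Duty = $50,172.33 × 0% = $0.00.
Line 3 (C-991, Karania, 1,638 kg, $259,672.14):
Code C-991 is under a tariff-rate quota (threshold 872 kg). In-quota: 872 kg at 3.5%; over-quota: 766 kg at 20.5%.
Pro-rata value split: in-quota = $259,672.14 × 872/1,638 = $138,238.16; over-quota = $259,672.14 − $138,238.16 = $121,433.98.
In-quota duty = $138,238.16 × 3.5% = $4,838.34. Over-quota duty = $121,433.98 × 20.5% = $24,893.97.
Line duty = $4,838.34 + $24,893.97 = $29,732.31.
Line 4 (S-987, Fenova, 1,130 units, $190,981.30):
Base rate for S-987 is 12% + $1.01/unit.
Origin Fenova qualifies under the Coray–Fenova agreement and S-987 is covered: preferential rate 5.5% applies instead.
Duty = $190,981.30 × 5.5% = $10,503.97.
Total = $0.00 + $0.00 + $29,732.31 + $10,503.97 = $40,236.28.

$40,236.28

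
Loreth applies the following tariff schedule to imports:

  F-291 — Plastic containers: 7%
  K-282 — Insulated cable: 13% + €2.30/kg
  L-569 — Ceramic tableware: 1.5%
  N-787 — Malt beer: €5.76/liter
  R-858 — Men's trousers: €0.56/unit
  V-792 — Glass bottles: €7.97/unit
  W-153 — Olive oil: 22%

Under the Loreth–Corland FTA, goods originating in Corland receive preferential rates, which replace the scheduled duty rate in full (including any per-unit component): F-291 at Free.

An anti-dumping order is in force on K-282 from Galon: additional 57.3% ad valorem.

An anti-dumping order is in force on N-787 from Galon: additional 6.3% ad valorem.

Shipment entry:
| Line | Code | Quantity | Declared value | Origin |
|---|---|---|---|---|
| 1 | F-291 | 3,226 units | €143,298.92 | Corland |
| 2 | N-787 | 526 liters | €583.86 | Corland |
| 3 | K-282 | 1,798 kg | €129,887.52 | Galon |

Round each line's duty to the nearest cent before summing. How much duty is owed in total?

€98,476.09

Line 1 (F-291, Corland, 3,226 units, €143,298.92):
Base rate for F-291 is 7%.
Origin Corland qualifies under the Loreth–Corland agreement and F-291 is covered: preferential rate Free applies instead.
Duty = €143,298.92 × 0% = €0.00.
Line 2 (N-787, Corland, 526 liters, €583.86):
Base rate for N-787 is €5.76/liter.
Origin Corland is the FTA partner but N-787 is not on the preference list; base rate stands.
The additional-duty order on N-787 targets Galon, not Corland; it does not apply.
Duty = 526 × €5.76 = €3,029.76.
Line 3 (K-282, Galon, 1,798 kg, €129,887.52):
Base rate for K-282 is 13% + €2.30/kg.
Additional duty on K-282 from Galon: +57.3%. Applied ad valorem rate: 13% + 57.3% = 70.3%.
Duty = €129,887.52 × 70.3% + 1,798 × €2.30 = €95,446.33.
Total = €0.00 + €3,029.76 + €95,446.33 = €98,476.09.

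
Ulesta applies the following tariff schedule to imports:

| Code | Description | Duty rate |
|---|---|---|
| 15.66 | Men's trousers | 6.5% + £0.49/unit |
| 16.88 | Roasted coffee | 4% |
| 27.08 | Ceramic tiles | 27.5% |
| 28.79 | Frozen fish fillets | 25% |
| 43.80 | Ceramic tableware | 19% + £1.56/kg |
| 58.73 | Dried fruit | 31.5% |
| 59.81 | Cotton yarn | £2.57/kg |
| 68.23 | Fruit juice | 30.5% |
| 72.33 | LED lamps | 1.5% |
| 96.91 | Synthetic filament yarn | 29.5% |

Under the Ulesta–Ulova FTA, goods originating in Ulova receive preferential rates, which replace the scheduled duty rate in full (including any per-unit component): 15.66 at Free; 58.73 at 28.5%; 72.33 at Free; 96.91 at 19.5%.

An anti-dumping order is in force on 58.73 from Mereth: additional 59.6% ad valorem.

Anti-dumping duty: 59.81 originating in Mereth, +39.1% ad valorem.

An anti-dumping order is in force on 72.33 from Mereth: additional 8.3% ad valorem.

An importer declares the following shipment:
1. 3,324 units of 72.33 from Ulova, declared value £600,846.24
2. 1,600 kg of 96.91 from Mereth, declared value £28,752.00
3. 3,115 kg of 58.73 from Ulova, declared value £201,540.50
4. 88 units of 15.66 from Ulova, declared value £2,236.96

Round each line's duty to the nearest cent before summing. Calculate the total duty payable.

£65,920.88

Line 1 (72.33, Ulova, 3,324 units, £600,846.24):
Base rate for 72.33 is 1.5%.
Origin Ulova qualifies under the Ulesta–Ulova agreement and 72.33 is covered: preferential rate Free applies instead.
The additional-duty order on 72.33 targets Mereth, not Ulova; it does not apply.
Duty = £600,846.24 × 0% = £0.00.
Line 2 (96.91, Mereth, 1,600 kg, £28,752.00):
Base rate for 96.91 is 29.5%.
96.91 has an FTA preferential rate, but origin Mereth is not Ulova; base rate stands.
Duty = £28,752.00 × 29.5% = £8,481.84.
Line 3 (58.73, Ulova, 3,115 kg, £201,540.50):
Base rate for 58.73 is 31.5%.
Origin Ulova qualifies under the Ulesta–Ulova agreement and 58.73 is covered: preferential rate 28.5% applies instead.
The additional-duty order on 58.73 targets Mereth, not Ulova; it does not apply.
Duty = £201,540.50 × 28.5% = £57,439.04.
Line 4 (15.66, Ulova, 88 units, £2,236.96):
Base rate for 15.66 is 6.5% + £0.49/unit.
Origin Ulova qualifies under the Ulesta–Ulova agreement and 15.66 is covered: preferential rate Free applies instead.
Duty = £2,236.96 × 0% = £0.00.
Total = £0.00 + £8,481.84 + £57,439.04 + £0.00 = £65,920.88.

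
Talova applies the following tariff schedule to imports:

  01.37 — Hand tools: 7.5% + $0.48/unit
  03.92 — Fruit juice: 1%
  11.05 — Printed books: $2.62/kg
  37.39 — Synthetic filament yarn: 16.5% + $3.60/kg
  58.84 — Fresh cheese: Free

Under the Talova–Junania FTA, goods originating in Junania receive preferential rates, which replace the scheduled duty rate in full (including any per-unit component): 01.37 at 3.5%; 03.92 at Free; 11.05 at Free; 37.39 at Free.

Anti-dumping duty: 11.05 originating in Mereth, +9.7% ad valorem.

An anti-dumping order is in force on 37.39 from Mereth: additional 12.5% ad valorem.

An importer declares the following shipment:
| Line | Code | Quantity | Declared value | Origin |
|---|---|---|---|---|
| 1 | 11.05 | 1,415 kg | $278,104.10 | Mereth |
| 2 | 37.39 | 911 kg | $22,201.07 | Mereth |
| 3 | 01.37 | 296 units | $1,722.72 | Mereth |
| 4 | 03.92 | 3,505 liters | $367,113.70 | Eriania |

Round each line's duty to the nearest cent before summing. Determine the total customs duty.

Line 1 (11.05, Mereth, 1,415 kg, $278,104.10):
Base rate for 11.05 is $2.62/kg.
11.05 has an FTA preferential rate, but origin Mereth is not Junania; base rate stands.
Additional duty on 11.05 from Mereth: +9.7% ad valorem. Applied ad valorem rate = 9.7%.
Duty = $278,104.10 × 9.7% + 1,415 × $2.62 = $30,683.40.
Line 2 (37.39, Mereth, 911 kg, $22,201.07):
Base rate for 37.39 is 16.5% + $3.60/kg.
37.39 has an FTA preferential rate, but origin Mereth is not Junania; base rate stands.
Additional duty on 37.39 from Mereth: +12.5%. Applied ad valorem rate: 16.5% + 12.5% = 29%.
Duty = $22,201.07 × 29% + 911 × $3.60 = $9,717.91.
Line 3 (01.37, Mereth, 296 units, $1,722.72):
Base rate for 01.37 is 7.5% + $0.48/unit.
01.37 has an FTA preferential rate, but origin Mereth is not Junania; base rate stands.
Duty = $1,722.72 × 7.5% + 296 × $0.48 = $271.28.
Line 4 (03.92, Eriania, 3,505 liters, $367,113.70):
Base rate for 03.92 is 1%.
03.92 has an FTA preferential rate, but origin Eriania is not Junania; base rate stands.
Duty = $367,113.70 × 1% = $3,671.14.
Total = $30,683.40 + $9,717.91 + $271.28 + $3,671.14 = $44,343.73.

$44,343.73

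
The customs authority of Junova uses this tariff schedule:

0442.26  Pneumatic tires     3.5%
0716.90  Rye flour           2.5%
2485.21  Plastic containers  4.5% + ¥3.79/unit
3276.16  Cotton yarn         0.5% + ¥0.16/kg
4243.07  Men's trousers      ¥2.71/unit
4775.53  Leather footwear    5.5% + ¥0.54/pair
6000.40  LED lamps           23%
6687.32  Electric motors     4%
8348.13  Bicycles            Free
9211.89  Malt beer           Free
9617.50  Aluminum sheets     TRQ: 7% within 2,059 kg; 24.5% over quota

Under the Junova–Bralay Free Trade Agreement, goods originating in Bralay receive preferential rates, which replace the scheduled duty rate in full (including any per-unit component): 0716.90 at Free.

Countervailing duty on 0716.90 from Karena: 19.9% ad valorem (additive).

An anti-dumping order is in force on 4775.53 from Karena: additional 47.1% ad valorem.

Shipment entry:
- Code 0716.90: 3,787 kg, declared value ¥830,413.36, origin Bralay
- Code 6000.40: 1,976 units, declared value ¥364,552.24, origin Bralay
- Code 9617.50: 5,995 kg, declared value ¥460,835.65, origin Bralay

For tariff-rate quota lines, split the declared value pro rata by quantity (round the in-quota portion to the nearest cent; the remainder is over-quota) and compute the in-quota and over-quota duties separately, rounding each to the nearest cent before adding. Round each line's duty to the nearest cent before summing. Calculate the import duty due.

Line 1 (0716.90, Bralay, 3,787 kg, ¥830,413.36):
Base rate for 0716.90 is 2.5%.
Origin Bralay qualifies under the Junova–Bralay agreement and 0716.90 is covered: preferential rate Free applies instead.
The additional-duty order on 0716.90 targets Karena, not Bralay; it does not apply.
Duty = ¥830,413.36 × 0% = ¥0.00.
Line 2 (6000.40, Bralay, 1,976 units, ¥364,552.24):
Base rate for 6000.40 is 23%.
Origin Bralay is the FTA partner but 6000.40 is not on the preference list; base rate stands.
Duty = ¥364,552.24 × 23% = ¥83,847.02.
Line 3 (9617.50, Bralay, 5,995 kg, ¥460,835.65):
Code 9617.50 is under a tariff-rate quota (threshold 2,059 kg). In-quota: 2,059 kg at 7%; over-quota: 3,936 kg at 24.5%.
Pro-rata value split: in-quota = ¥460,835.65 × 2,059/5,995 = ¥158,275.33; over-quota = ¥460,835.65 − ¥158,275.33 = ¥302,560.32.
In-quota duty = ¥158,275.33 × 7% = ¥11,079.27. Over-quota duty = ¥302,560.32 × 24.5% = ¥74,127.28.
Line duty = ¥11,079.27 + ¥74,127.28 = ¥85,206.55.
Total = ¥0.00 + ¥83,847.02 + ¥85,206.55 = ¥169,053.57.

¥169,053.57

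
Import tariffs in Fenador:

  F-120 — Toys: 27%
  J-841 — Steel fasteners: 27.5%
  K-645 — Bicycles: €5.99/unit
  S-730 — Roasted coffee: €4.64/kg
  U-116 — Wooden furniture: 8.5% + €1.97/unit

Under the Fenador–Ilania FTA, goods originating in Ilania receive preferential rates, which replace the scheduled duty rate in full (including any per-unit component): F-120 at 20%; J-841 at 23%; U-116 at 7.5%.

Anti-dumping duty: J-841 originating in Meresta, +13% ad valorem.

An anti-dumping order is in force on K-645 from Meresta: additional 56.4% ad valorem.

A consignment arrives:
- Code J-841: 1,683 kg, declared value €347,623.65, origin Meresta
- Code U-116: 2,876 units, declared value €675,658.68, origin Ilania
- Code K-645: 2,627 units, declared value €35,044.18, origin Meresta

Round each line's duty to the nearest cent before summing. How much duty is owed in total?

Line 1 (J-841, Meresta, 1,683 kg, €347,623.65):
Base rate for J-841 is 27.5%.
J-841 has an FTA preferential rate, but origin Meresta is not Ilania; base rate stands.
Additional duty on J-841 from Meresta: +13%. Applied ad valorem rate: 27.5% + 13% = 40.5%.
Duty = €347,623.65 × 40.5% = €140,787.58.
Line 2 (U-116, Ilania, 2,876 units, €675,658.68):
Base rate for U-116 is 8.5% + €1.97/unit.
Origin Ilania qualifies under the Fenador–Ilania agreement and U-116 is covered: preferential rate 7.5% applies instead.
Duty = €675,658.68 × 7.5% = €50,674.40.
Line 3 (K-645, Meresta, 2,627 units, €35,044.18):
Base rate for K-645 is €5.99/unit.
Additional duty on K-645 from Meresta: +56.4% ad valorem. Applied ad valorem rate = 56.4%.
Duty = €35,044.18 × 56.4% + 2,627 × €5.99 = €35,500.65.
Total = €140,787.58 + €50,674.40 + €35,500.65 = €226,962.63.

€226,962.63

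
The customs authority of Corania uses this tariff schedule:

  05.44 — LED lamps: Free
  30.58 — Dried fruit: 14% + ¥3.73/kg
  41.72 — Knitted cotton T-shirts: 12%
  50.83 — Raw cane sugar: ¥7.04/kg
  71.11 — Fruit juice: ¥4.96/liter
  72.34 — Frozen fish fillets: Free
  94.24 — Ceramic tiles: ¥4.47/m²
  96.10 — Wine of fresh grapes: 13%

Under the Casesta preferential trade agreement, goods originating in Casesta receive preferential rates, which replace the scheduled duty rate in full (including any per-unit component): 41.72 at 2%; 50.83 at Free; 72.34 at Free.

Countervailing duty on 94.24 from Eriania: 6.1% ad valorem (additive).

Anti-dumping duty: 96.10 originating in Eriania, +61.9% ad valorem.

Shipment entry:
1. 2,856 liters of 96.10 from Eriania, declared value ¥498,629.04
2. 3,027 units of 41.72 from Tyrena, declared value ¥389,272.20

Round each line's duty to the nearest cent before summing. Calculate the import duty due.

Line 1 (96.10, Eriania, 2,856 liters, ¥498,629.04):
Base rate for 96.10 is 13%.
Additional duty on 96.10 from Eriania: +61.9%. Applied ad valorem rate: 13% + 61.9% = 74.9%.
Duty = ¥498,629.04 × 74.9% = ¥373,473.15.
Line 2 (41.72, Tyrena, 3,027 units, ¥389,272.20):
Base rate for 41.72 is 12%.
41.72 has an FTA preferential rate, but origin Tyrena is not Casesta; base rate stands.
Duty = ¥389,272.20 × 12% = ¥46,712.66.
Total = ¥373,473.15 + ¥46,712.66 = ¥420,185.81.

¥420,185.81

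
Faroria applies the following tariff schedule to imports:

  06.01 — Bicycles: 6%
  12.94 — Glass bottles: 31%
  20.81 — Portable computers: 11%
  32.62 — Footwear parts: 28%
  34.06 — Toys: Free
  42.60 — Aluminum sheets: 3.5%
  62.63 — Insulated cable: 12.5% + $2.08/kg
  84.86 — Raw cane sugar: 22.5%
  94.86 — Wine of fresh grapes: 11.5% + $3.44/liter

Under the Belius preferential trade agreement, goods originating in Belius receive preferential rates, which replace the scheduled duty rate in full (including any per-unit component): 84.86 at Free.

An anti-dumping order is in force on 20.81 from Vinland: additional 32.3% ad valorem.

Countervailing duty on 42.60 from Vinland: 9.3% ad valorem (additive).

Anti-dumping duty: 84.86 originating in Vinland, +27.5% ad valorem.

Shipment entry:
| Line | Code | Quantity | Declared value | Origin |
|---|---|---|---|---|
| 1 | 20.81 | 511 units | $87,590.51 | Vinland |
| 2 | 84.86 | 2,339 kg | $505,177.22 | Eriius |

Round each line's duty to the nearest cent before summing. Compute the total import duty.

Line 1 (20.81, Vinland, 511 units, $87,590.51):
Base rate for 20.81 is 11%.
Additional duty on 20.81 from Vinland: +32.3%. Applied ad valorem rate: 11% + 32.3% = 43.3%.
Duty = $87,590.51 × 43.3% = $37,926.69.
Line 2 (84.86, Eriius, 2,339 kg, $505,177.22):
Base rate for 84.86 is 22.5%.
84.86 has an FTA preferential rate, but origin Eriius is not Belius; base rate stands.
The additional-duty order on 84.86 targets Vinland, not Eriius; it does not apply.
Duty = $505,177.22 × 22.5% = $113,664.87.
Total = $37,926.69 + $113,664.87 = $151,591.56.

$151,591.56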